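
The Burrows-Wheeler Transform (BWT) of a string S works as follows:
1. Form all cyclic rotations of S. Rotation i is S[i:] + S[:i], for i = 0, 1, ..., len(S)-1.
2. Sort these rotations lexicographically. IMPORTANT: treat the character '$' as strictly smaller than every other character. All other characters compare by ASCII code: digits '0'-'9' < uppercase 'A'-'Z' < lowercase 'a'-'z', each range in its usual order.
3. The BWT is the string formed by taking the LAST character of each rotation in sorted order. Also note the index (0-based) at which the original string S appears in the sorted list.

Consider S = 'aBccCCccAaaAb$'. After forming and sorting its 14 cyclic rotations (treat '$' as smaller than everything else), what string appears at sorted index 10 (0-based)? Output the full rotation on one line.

Answer: cAaaAb$aBccCCc

Derivation:
All 14 rotations (rotation i = S[i:]+S[:i]):
  rot[0] = aBccCCccAaaAb$
  rot[1] = BccCCccAaaAb$a
  rot[2] = ccCCccAaaAb$aB
  rot[3] = cCCccAaaAb$aBc
  rot[4] = CCccAaaAb$aBcc
  rot[5] = CccAaaAb$aBccC
  rot[6] = ccAaaAb$aBccCC
  rot[7] = cAaaAb$aBccCCc
  rot[8] = AaaAb$aBccCCcc
  rot[9] = aaAb$aBccCCccA
  rot[10] = aAb$aBccCCccAa
  rot[11] = Ab$aBccCCccAaa
  rot[12] = b$aBccCCccAaaA
  rot[13] = $aBccCCccAaaAb
Sorted (with $ < everything):
  sorted[0] = $aBccCCccAaaAb
  sorted[1] = AaaAb$aBccCCcc
  sorted[2] = Ab$aBccCCccAaa
  sorted[3] = BccCCccAaaAb$a
  sorted[4] = CCccAaaAb$aBcc
  sorted[5] = CccAaaAb$aBccC
  sorted[6] = aAb$aBccCCccAa
  sorted[7] = aBccCCccAaaAb$
  sorted[8] = aaAb$aBccCCccA
  sorted[9] = b$aBccCCccAaaA
  sorted[10] = cAaaAb$aBccCCc
  sorted[11] = cCCccAaaAb$aBc
  sorted[12] = ccAaaAb$aBccCC
  sorted[13] = ccCCccAaaAb$aB
sorted[10] = cAaaAb$aBccCCc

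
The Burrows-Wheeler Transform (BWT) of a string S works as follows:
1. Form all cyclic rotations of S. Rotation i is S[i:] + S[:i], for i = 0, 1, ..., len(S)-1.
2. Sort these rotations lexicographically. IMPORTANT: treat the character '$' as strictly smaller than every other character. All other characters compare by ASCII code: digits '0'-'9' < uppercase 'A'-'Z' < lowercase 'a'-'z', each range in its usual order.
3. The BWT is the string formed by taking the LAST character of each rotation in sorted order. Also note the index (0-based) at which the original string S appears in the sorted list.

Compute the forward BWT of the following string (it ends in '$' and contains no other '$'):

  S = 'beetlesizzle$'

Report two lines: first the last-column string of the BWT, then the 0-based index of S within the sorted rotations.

All 13 rotations (rotation i = S[i:]+S[:i]):
  rot[0] = beetlesizzle$
  rot[1] = eetlesizzle$b
  rot[2] = etlesizzle$be
  rot[3] = tlesizzle$bee
  rot[4] = lesizzle$beet
  rot[5] = esizzle$beetl
  rot[6] = sizzle$beetle
  rot[7] = izzle$beetles
  rot[8] = zzle$beetlesi
  rot[9] = zle$beetlesiz
  rot[10] = le$beetlesizz
  rot[11] = e$beetlesizzl
  rot[12] = $beetlesizzle
Sorted (with $ < everything):
  sorted[0] = $beetlesizzle  (last char: 'e')
  sorted[1] = beetlesizzle$  (last char: '$')
  sorted[2] = e$beetlesizzl  (last char: 'l')
  sorted[3] = eetlesizzle$b  (last char: 'b')
  sorted[4] = esizzle$beetl  (last char: 'l')
  sorted[5] = etlesizzle$be  (last char: 'e')
  sorted[6] = izzle$beetles  (last char: 's')
  sorted[7] = le$beetlesizz  (last char: 'z')
  sorted[8] = lesizzle$beet  (last char: 't')
  sorted[9] = sizzle$beetle  (last char: 'e')
  sorted[10] = tlesizzle$bee  (last char: 'e')
  sorted[11] = zle$beetlesiz  (last char: 'z')
  sorted[12] = zzle$beetlesi  (last char: 'i')
Last column: e$lbleszteezi
Original string S is at sorted index 1

Answer: e$lbleszteezi
1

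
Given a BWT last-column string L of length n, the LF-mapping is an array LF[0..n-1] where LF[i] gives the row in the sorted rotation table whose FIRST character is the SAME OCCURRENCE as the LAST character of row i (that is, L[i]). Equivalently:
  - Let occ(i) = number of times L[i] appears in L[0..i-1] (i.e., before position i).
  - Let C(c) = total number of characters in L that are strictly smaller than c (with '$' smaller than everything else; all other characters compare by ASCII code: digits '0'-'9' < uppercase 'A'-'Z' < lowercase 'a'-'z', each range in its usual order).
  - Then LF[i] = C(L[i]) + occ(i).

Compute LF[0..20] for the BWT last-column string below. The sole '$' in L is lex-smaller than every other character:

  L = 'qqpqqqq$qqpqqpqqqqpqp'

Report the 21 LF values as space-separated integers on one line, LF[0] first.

Answer: 6 7 1 8 9 10 11 0 12 13 2 14 15 3 16 17 18 19 4 20 5

Derivation:
Char counts: '$':1, 'p':5, 'q':15
C (first-col start): C('$')=0, C('p')=1, C('q')=6
L[0]='q': occ=0, LF[0]=C('q')+0=6+0=6
L[1]='q': occ=1, LF[1]=C('q')+1=6+1=7
L[2]='p': occ=0, LF[2]=C('p')+0=1+0=1
L[3]='q': occ=2, LF[3]=C('q')+2=6+2=8
L[4]='q': occ=3, LF[4]=C('q')+3=6+3=9
L[5]='q': occ=4, LF[5]=C('q')+4=6+4=10
L[6]='q': occ=5, LF[6]=C('q')+5=6+5=11
L[7]='$': occ=0, LF[7]=C('$')+0=0+0=0
L[8]='q': occ=6, LF[8]=C('q')+6=6+6=12
L[9]='q': occ=7, LF[9]=C('q')+7=6+7=13
L[10]='p': occ=1, LF[10]=C('p')+1=1+1=2
L[11]='q': occ=8, LF[11]=C('q')+8=6+8=14
L[12]='q': occ=9, LF[12]=C('q')+9=6+9=15
L[13]='p': occ=2, LF[13]=C('p')+2=1+2=3
L[14]='q': occ=10, LF[14]=C('q')+10=6+10=16
L[15]='q': occ=11, LF[15]=C('q')+11=6+11=17
L[16]='q': occ=12, LF[16]=C('q')+12=6+12=18
L[17]='q': occ=13, LF[17]=C('q')+13=6+13=19
L[18]='p': occ=3, LF[18]=C('p')+3=1+3=4
L[19]='q': occ=14, LF[19]=C('q')+14=6+14=20
L[20]='p': occ=4, LF[20]=C('p')+4=1+4=5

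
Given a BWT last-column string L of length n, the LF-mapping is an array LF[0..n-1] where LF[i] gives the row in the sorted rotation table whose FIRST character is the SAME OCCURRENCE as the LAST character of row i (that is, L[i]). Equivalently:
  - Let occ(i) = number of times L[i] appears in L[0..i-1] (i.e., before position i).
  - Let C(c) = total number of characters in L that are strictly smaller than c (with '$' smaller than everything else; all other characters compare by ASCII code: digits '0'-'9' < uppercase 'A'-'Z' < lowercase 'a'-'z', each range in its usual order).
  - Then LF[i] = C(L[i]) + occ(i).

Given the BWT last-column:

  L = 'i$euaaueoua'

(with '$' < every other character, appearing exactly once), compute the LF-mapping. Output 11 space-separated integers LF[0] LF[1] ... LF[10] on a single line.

Char counts: '$':1, 'a':3, 'e':2, 'i':1, 'o':1, 'u':3
C (first-col start): C('$')=0, C('a')=1, C('e')=4, C('i')=6, C('o')=7, C('u')=8
L[0]='i': occ=0, LF[0]=C('i')+0=6+0=6
L[1]='$': occ=0, LF[1]=C('$')+0=0+0=0
L[2]='e': occ=0, LF[2]=C('e')+0=4+0=4
L[3]='u': occ=0, LF[3]=C('u')+0=8+0=8
L[4]='a': occ=0, LF[4]=C('a')+0=1+0=1
L[5]='a': occ=1, LF[5]=C('a')+1=1+1=2
L[6]='u': occ=1, LF[6]=C('u')+1=8+1=9
L[7]='e': occ=1, LF[7]=C('e')+1=4+1=5
L[8]='o': occ=0, LF[8]=C('o')+0=7+0=7
L[9]='u': occ=2, LF[9]=C('u')+2=8+2=10
L[10]='a': occ=2, LF[10]=C('a')+2=1+2=3

Answer: 6 0 4 8 1 2 9 5 7 10 3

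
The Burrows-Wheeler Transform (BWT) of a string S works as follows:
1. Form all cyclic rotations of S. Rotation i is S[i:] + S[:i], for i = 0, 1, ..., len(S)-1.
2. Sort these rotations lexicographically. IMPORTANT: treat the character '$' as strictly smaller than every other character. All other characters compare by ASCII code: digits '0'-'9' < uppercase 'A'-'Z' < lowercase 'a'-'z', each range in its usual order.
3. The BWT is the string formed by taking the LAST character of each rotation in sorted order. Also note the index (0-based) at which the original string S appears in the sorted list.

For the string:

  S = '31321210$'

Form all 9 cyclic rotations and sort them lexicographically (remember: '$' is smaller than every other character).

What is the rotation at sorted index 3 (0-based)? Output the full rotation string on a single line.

All 9 rotations (rotation i = S[i:]+S[:i]):
  rot[0] = 31321210$
  rot[1] = 1321210$3
  rot[2] = 321210$31
  rot[3] = 21210$313
  rot[4] = 1210$3132
  rot[5] = 210$31321
  rot[6] = 10$313212
  rot[7] = 0$3132121
  rot[8] = $31321210
Sorted (with $ < everything):
  sorted[0] = $31321210
  sorted[1] = 0$3132121
  sorted[2] = 10$313212
  sorted[3] = 1210$3132
  sorted[4] = 1321210$3
  sorted[5] = 210$31321
  sorted[6] = 21210$313
  sorted[7] = 31321210$
  sorted[8] = 321210$31
sorted[3] = 1210$3132

Answer: 1210$3132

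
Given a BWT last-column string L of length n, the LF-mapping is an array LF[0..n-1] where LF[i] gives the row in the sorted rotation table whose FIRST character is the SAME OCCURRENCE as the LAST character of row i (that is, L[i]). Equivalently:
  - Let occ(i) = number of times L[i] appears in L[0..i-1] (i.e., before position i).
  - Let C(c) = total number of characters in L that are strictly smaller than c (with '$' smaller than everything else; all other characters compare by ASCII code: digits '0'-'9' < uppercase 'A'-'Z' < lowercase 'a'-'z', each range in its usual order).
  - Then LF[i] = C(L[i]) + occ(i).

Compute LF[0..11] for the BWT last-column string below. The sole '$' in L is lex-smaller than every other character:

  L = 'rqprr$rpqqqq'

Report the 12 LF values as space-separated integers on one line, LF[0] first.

Answer: 8 3 1 9 10 0 11 2 4 5 6 7

Derivation:
Char counts: '$':1, 'p':2, 'q':5, 'r':4
C (first-col start): C('$')=0, C('p')=1, C('q')=3, C('r')=8
L[0]='r': occ=0, LF[0]=C('r')+0=8+0=8
L[1]='q': occ=0, LF[1]=C('q')+0=3+0=3
L[2]='p': occ=0, LF[2]=C('p')+0=1+0=1
L[3]='r': occ=1, LF[3]=C('r')+1=8+1=9
L[4]='r': occ=2, LF[4]=C('r')+2=8+2=10
L[5]='$': occ=0, LF[5]=C('$')+0=0+0=0
L[6]='r': occ=3, LF[6]=C('r')+3=8+3=11
L[7]='p': occ=1, LF[7]=C('p')+1=1+1=2
L[8]='q': occ=1, LF[8]=C('q')+1=3+1=4
L[9]='q': occ=2, LF[9]=C('q')+2=3+2=5
L[10]='q': occ=3, LF[10]=C('q')+3=3+3=6
L[11]='q': occ=4, LF[11]=C('q')+4=3+4=7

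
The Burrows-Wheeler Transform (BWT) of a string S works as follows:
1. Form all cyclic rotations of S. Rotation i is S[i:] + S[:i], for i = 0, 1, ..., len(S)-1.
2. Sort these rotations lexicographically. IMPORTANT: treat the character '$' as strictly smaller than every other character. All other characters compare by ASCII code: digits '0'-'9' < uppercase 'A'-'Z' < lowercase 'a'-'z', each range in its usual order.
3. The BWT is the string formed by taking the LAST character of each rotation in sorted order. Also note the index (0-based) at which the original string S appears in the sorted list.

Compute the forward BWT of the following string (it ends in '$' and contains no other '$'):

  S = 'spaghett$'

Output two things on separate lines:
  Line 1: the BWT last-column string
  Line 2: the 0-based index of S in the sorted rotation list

Answer: tphags$te
6

Derivation:
All 9 rotations (rotation i = S[i:]+S[:i]):
  rot[0] = spaghett$
  rot[1] = paghett$s
  rot[2] = aghett$sp
  rot[3] = ghett$spa
  rot[4] = hett$spag
  rot[5] = ett$spagh
  rot[6] = tt$spaghe
  rot[7] = t$spaghet
  rot[8] = $spaghett
Sorted (with $ < everything):
  sorted[0] = $spaghett  (last char: 't')
  sorted[1] = aghett$sp  (last char: 'p')
  sorted[2] = ett$spagh  (last char: 'h')
  sorted[3] = ghett$spa  (last char: 'a')
  sorted[4] = hett$spag  (last char: 'g')
  sorted[5] = paghett$s  (last char: 's')
  sorted[6] = spaghett$  (last char: '$')
  sorted[7] = t$spaghet  (last char: 't')
  sorted[8] = tt$spaghe  (last char: 'e')
Last column: tphags$te
Original string S is at sorted index 6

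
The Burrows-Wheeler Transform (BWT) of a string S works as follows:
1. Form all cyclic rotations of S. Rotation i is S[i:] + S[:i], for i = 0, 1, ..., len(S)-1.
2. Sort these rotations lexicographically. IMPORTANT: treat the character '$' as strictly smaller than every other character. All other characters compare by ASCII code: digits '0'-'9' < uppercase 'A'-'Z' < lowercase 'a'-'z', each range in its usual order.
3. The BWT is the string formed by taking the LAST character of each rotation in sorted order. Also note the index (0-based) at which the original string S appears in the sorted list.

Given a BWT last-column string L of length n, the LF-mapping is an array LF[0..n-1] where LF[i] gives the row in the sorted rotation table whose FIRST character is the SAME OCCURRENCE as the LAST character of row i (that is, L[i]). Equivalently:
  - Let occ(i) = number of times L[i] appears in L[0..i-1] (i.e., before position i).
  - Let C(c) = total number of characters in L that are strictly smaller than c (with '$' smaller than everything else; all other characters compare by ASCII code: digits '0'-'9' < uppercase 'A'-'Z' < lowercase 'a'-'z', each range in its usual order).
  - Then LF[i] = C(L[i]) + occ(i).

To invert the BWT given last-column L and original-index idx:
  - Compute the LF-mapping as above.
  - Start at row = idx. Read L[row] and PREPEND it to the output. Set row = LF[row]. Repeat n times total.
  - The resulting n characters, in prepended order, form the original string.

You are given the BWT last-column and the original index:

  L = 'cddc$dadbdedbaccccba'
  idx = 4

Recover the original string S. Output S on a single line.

LF mapping: 7 13 14 8 0 15 1 16 4 17 19 18 5 2 9 10 11 12 6 3
Walk LF starting at row 4, prepending L[row]:
  step 1: row=4, L[4]='$', prepend. Next row=LF[4]=0
  step 2: row=0, L[0]='c', prepend. Next row=LF[0]=7
  step 3: row=7, L[7]='d', prepend. Next row=LF[7]=16
  step 4: row=16, L[16]='c', prepend. Next row=LF[16]=11
  step 5: row=11, L[11]='d', prepend. Next row=LF[11]=18
  step 6: row=18, L[18]='b', prepend. Next row=LF[18]=6
  step 7: row=6, L[6]='a', prepend. Next row=LF[6]=1
  step 8: row=1, L[1]='d', prepend. Next row=LF[1]=13
  step 9: row=13, L[13]='a', prepend. Next row=LF[13]=2
  step 10: row=2, L[2]='d', prepend. Next row=LF[2]=14
  step 11: row=14, L[14]='c', prepend. Next row=LF[14]=9
  step 12: row=9, L[9]='d', prepend. Next row=LF[9]=17
  step 13: row=17, L[17]='c', prepend. Next row=LF[17]=12
  step 14: row=12, L[12]='b', prepend. Next row=LF[12]=5
  step 15: row=5, L[5]='d', prepend. Next row=LF[5]=15
  step 16: row=15, L[15]='c', prepend. Next row=LF[15]=10
  step 17: row=10, L[10]='e', prepend. Next row=LF[10]=19
  step 18: row=19, L[19]='a', prepend. Next row=LF[19]=3
  step 19: row=3, L[3]='c', prepend. Next row=LF[3]=8
  step 20: row=8, L[8]='b', prepend. Next row=LF[8]=4
Reversed output: bcaecdbcdcdadabdcdc$

Answer: bcaecdbcdcdadabdcdc$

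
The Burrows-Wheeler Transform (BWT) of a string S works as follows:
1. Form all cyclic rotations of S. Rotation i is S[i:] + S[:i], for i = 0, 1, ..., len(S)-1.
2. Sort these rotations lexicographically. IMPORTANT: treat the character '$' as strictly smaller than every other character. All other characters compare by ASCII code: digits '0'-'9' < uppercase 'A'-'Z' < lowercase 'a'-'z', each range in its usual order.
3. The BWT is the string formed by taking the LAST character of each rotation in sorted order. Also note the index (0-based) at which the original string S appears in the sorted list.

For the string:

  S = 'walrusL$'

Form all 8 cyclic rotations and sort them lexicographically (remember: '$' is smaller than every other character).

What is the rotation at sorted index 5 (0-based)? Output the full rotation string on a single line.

All 8 rotations (rotation i = S[i:]+S[:i]):
  rot[0] = walrusL$
  rot[1] = alrusL$w
  rot[2] = lrusL$wa
  rot[3] = rusL$wal
  rot[4] = usL$walr
  rot[5] = sL$walru
  rot[6] = L$walrus
  rot[7] = $walrusL
Sorted (with $ < everything):
  sorted[0] = $walrusL
  sorted[1] = L$walrus
  sorted[2] = alrusL$w
  sorted[3] = lrusL$wa
  sorted[4] = rusL$wal
  sorted[5] = sL$walru
  sorted[6] = usL$walr
  sorted[7] = walrusL$
sorted[5] = sL$walru

Answer: sL$walru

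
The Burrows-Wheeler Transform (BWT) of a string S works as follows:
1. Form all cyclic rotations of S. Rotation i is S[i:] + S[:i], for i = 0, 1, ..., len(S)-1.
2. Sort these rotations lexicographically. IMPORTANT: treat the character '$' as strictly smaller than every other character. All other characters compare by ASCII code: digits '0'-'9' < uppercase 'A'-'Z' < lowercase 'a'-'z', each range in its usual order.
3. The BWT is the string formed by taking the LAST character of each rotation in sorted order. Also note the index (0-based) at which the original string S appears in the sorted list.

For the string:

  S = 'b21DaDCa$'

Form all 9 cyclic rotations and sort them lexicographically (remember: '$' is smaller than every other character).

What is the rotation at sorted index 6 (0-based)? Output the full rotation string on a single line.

Answer: a$b21DaDC

Derivation:
All 9 rotations (rotation i = S[i:]+S[:i]):
  rot[0] = b21DaDCa$
  rot[1] = 21DaDCa$b
  rot[2] = 1DaDCa$b2
  rot[3] = DaDCa$b21
  rot[4] = aDCa$b21D
  rot[5] = DCa$b21Da
  rot[6] = Ca$b21DaD
  rot[7] = a$b21DaDC
  rot[8] = $b21DaDCa
Sorted (with $ < everything):
  sorted[0] = $b21DaDCa
  sorted[1] = 1DaDCa$b2
  sorted[2] = 21DaDCa$b
  sorted[3] = Ca$b21DaD
  sorted[4] = DCa$b21Da
  sorted[5] = DaDCa$b21
  sorted[6] = a$b21DaDC
  sorted[7] = aDCa$b21D
  sorted[8] = b21DaDCa$
sorted[6] = a$b21DaDC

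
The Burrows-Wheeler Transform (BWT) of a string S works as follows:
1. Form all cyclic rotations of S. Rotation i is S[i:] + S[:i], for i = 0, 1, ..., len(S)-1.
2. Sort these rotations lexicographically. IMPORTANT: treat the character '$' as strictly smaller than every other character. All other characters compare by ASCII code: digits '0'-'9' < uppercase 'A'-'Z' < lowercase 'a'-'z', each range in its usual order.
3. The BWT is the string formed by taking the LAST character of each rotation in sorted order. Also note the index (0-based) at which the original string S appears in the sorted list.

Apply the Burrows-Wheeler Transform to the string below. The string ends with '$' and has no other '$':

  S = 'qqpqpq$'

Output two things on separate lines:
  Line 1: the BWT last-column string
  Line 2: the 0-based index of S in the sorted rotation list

Answer: qqqppq$
6

Derivation:
All 7 rotations (rotation i = S[i:]+S[:i]):
  rot[0] = qqpqpq$
  rot[1] = qpqpq$q
  rot[2] = pqpq$qq
  rot[3] = qpq$qqp
  rot[4] = pq$qqpq
  rot[5] = q$qqpqp
  rot[6] = $qqpqpq
Sorted (with $ < everything):
  sorted[0] = $qqpqpq  (last char: 'q')
  sorted[1] = pq$qqpq  (last char: 'q')
  sorted[2] = pqpq$qq  (last char: 'q')
  sorted[3] = q$qqpqp  (last char: 'p')
  sorted[4] = qpq$qqp  (last char: 'p')
  sorted[5] = qpqpq$q  (last char: 'q')
  sorted[6] = qqpqpq$  (last char: '$')
Last column: qqqppq$
Original string S is at sorted index 6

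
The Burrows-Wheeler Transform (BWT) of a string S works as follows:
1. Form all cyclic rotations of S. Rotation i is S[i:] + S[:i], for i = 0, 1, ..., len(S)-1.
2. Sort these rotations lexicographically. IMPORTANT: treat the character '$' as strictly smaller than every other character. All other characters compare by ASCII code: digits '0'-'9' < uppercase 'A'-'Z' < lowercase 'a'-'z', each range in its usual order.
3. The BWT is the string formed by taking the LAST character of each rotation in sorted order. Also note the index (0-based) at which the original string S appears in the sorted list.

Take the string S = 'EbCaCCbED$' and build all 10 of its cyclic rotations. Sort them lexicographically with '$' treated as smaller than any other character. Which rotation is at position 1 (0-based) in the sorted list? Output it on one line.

All 10 rotations (rotation i = S[i:]+S[:i]):
  rot[0] = EbCaCCbED$
  rot[1] = bCaCCbED$E
  rot[2] = CaCCbED$Eb
  rot[3] = aCCbED$EbC
  rot[4] = CCbED$EbCa
  rot[5] = CbED$EbCaC
  rot[6] = bED$EbCaCC
  rot[7] = ED$EbCaCCb
  rot[8] = D$EbCaCCbE
  rot[9] = $EbCaCCbED
Sorted (with $ < everything):
  sorted[0] = $EbCaCCbED
  sorted[1] = CCbED$EbCa
  sorted[2] = CaCCbED$Eb
  sorted[3] = CbED$EbCaC
  sorted[4] = D$EbCaCCbE
  sorted[5] = ED$EbCaCCb
  sorted[6] = EbCaCCbED$
  sorted[7] = aCCbED$EbC
  sorted[8] = bCaCCbED$E
  sorted[9] = bED$EbCaCC
sorted[1] = CCbED$EbCa

Answer: CCbED$EbCa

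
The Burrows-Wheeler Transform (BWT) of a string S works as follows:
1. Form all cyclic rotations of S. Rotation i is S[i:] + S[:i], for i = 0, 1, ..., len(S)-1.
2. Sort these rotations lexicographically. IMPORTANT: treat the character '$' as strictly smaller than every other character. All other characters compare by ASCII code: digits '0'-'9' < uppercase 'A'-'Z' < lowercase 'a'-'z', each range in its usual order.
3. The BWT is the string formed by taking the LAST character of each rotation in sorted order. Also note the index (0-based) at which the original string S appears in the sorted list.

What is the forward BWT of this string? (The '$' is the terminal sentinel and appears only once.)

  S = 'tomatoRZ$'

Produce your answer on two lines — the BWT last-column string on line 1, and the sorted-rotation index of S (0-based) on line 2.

Answer: ZoRmotta$
8

Derivation:
All 9 rotations (rotation i = S[i:]+S[:i]):
  rot[0] = tomatoRZ$
  rot[1] = omatoRZ$t
  rot[2] = matoRZ$to
  rot[3] = atoRZ$tom
  rot[4] = toRZ$toma
  rot[5] = oRZ$tomat
  rot[6] = RZ$tomato
  rot[7] = Z$tomatoR
  rot[8] = $tomatoRZ
Sorted (with $ < everything):
  sorted[0] = $tomatoRZ  (last char: 'Z')
  sorted[1] = RZ$tomato  (last char: 'o')
  sorted[2] = Z$tomatoR  (last char: 'R')
  sorted[3] = atoRZ$tom  (last char: 'm')
  sorted[4] = matoRZ$to  (last char: 'o')
  sorted[5] = oRZ$tomat  (last char: 't')
  sorted[6] = omatoRZ$t  (last char: 't')
  sorted[7] = toRZ$toma  (last char: 'a')
  sorted[8] = tomatoRZ$  (last char: '$')
Last column: ZoRmotta$
Original string S is at sorted index 8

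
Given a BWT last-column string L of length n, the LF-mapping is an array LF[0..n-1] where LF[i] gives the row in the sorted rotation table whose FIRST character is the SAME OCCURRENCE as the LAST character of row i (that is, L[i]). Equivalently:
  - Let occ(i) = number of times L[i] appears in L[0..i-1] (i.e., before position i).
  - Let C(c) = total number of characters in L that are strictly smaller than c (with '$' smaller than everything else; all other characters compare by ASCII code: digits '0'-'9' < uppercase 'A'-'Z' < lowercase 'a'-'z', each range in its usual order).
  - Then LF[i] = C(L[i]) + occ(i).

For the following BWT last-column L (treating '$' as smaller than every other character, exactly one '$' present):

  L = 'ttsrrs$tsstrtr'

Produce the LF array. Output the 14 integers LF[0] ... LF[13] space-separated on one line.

Answer: 9 10 5 1 2 6 0 11 7 8 12 3 13 4

Derivation:
Char counts: '$':1, 'r':4, 's':4, 't':5
C (first-col start): C('$')=0, C('r')=1, C('s')=5, C('t')=9
L[0]='t': occ=0, LF[0]=C('t')+0=9+0=9
L[1]='t': occ=1, LF[1]=C('t')+1=9+1=10
L[2]='s': occ=0, LF[2]=C('s')+0=5+0=5
L[3]='r': occ=0, LF[3]=C('r')+0=1+0=1
L[4]='r': occ=1, LF[4]=C('r')+1=1+1=2
L[5]='s': occ=1, LF[5]=C('s')+1=5+1=6
L[6]='$': occ=0, LF[6]=C('$')+0=0+0=0
L[7]='t': occ=2, LF[7]=C('t')+2=9+2=11
L[8]='s': occ=2, LF[8]=C('s')+2=5+2=7
L[9]='s': occ=3, LF[9]=C('s')+3=5+3=8
L[10]='t': occ=3, LF[10]=C('t')+3=9+3=12
L[11]='r': occ=2, LF[11]=C('r')+2=1+2=3
L[12]='t': occ=4, LF[12]=C('t')+4=9+4=13
L[13]='r': occ=3, LF[13]=C('r')+3=1+3=4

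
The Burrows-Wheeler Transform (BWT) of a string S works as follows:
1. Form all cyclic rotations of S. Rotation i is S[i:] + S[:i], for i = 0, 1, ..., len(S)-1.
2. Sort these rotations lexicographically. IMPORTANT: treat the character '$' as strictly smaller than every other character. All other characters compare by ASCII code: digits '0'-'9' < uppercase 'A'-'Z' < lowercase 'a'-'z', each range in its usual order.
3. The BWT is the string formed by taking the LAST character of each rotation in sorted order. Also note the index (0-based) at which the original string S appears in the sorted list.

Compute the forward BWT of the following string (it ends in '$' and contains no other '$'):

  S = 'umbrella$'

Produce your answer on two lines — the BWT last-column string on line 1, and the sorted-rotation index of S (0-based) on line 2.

Answer: almrleub$
8

Derivation:
All 9 rotations (rotation i = S[i:]+S[:i]):
  rot[0] = umbrella$
  rot[1] = mbrella$u
  rot[2] = brella$um
  rot[3] = rella$umb
  rot[4] = ella$umbr
  rot[5] = lla$umbre
  rot[6] = la$umbrel
  rot[7] = a$umbrell
  rot[8] = $umbrella
Sorted (with $ < everything):
  sorted[0] = $umbrella  (last char: 'a')
  sorted[1] = a$umbrell  (last char: 'l')
  sorted[2] = brella$um  (last char: 'm')
  sorted[3] = ella$umbr  (last char: 'r')
  sorted[4] = la$umbrel  (last char: 'l')
  sorted[5] = lla$umbre  (last char: 'e')
  sorted[6] = mbrella$u  (last char: 'u')
  sorted[7] = rella$umb  (last char: 'b')
  sorted[8] = umbrella$  (last char: '$')
Last column: almrleub$
Original string S is at sorted index 8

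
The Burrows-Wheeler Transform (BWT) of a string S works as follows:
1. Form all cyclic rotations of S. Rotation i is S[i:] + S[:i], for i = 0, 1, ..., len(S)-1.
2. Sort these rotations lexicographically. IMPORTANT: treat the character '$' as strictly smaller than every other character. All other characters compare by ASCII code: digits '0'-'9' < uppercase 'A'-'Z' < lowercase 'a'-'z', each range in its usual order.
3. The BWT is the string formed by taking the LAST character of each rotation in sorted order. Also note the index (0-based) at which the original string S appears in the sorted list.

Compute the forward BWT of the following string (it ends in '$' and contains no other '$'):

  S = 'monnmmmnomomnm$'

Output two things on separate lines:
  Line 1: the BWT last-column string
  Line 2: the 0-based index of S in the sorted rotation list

All 15 rotations (rotation i = S[i:]+S[:i]):
  rot[0] = monnmmmnomomnm$
  rot[1] = onnmmmnomomnm$m
  rot[2] = nnmmmnomomnm$mo
  rot[3] = nmmmnomomnm$mon
  rot[4] = mmmnomomnm$monn
  rot[5] = mmnomomnm$monnm
  rot[6] = mnomomnm$monnmm
  rot[7] = nomomnm$monnmmm
  rot[8] = omomnm$monnmmmn
  rot[9] = momnm$monnmmmno
  rot[10] = omnm$monnmmmnom
  rot[11] = mnm$monnmmmnomo
  rot[12] = nm$monnmmmnomom
  rot[13] = m$monnmmmnomomn
  rot[14] = $monnmmmnomomnm
Sorted (with $ < everything):
  sorted[0] = $monnmmmnomomnm  (last char: 'm')
  sorted[1] = m$monnmmmnomomn  (last char: 'n')
  sorted[2] = mmmnomomnm$monn  (last char: 'n')
  sorted[3] = mmnomomnm$monnm  (last char: 'm')
  sorted[4] = mnm$monnmmmnomo  (last char: 'o')
  sorted[5] = mnomomnm$monnmm  (last char: 'm')
  sorted[6] = momnm$monnmmmno  (last char: 'o')
  sorted[7] = monnmmmnomomnm$  (last char: '$')
  sorted[8] = nm$monnmmmnomom  (last char: 'm')
  sorted[9] = nmmmnomomnm$mon  (last char: 'n')
  sorted[10] = nnmmmnomomnm$mo  (last char: 'o')
  sorted[11] = nomomnm$monnmmm  (last char: 'm')
  sorted[12] = omnm$monnmmmnom  (last char: 'm')
  sorted[13] = omomnm$monnmmmn  (last char: 'n')
  sorted[14] = onnmmmnomomnm$m  (last char: 'm')
Last column: mnnmomo$mnommnm
Original string S is at sorted index 7

Answer: mnnmomo$mnommnm
7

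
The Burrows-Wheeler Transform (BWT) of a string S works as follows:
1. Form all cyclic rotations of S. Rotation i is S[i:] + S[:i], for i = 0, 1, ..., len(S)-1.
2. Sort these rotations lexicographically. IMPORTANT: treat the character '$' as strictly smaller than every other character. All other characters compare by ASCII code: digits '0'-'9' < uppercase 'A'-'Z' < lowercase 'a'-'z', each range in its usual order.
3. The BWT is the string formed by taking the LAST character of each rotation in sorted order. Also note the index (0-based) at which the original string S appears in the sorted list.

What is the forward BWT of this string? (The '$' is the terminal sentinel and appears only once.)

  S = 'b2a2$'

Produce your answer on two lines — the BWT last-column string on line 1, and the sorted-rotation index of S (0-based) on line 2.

All 5 rotations (rotation i = S[i:]+S[:i]):
  rot[0] = b2a2$
  rot[1] = 2a2$b
  rot[2] = a2$b2
  rot[3] = 2$b2a
  rot[4] = $b2a2
Sorted (with $ < everything):
  sorted[0] = $b2a2  (last char: '2')
  sorted[1] = 2$b2a  (last char: 'a')
  sorted[2] = 2a2$b  (last char: 'b')
  sorted[3] = a2$b2  (last char: '2')
  sorted[4] = b2a2$  (last char: '$')
Last column: 2ab2$
Original string S is at sorted index 4

Answer: 2ab2$
4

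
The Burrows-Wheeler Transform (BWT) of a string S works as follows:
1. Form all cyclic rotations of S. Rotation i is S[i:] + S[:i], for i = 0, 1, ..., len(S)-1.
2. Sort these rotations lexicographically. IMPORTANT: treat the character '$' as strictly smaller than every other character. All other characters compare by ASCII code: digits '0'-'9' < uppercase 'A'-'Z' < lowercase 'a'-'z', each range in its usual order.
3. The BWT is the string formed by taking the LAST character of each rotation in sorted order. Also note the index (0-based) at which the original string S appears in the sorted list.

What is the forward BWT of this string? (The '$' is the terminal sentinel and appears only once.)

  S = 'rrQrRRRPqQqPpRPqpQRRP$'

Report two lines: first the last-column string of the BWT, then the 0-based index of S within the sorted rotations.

Answer: PRqRRpqrRRpQRrqPQPPrQ$
21

Derivation:
All 22 rotations (rotation i = S[i:]+S[:i]):
  rot[0] = rrQrRRRPqQqPpRPqpQRRP$
  rot[1] = rQrRRRPqQqPpRPqpQRRP$r
  rot[2] = QrRRRPqQqPpRPqpQRRP$rr
  rot[3] = rRRRPqQqPpRPqpQRRP$rrQ
  rot[4] = RRRPqQqPpRPqpQRRP$rrQr
  rot[5] = RRPqQqPpRPqpQRRP$rrQrR
  rot[6] = RPqQqPpRPqpQRRP$rrQrRR
  rot[7] = PqQqPpRPqpQRRP$rrQrRRR
  rot[8] = qQqPpRPqpQRRP$rrQrRRRP
  rot[9] = QqPpRPqpQRRP$rrQrRRRPq
  rot[10] = qPpRPqpQRRP$rrQrRRRPqQ
  rot[11] = PpRPqpQRRP$rrQrRRRPqQq
  rot[12] = pRPqpQRRP$rrQrRRRPqQqP
  rot[13] = RPqpQRRP$rrQrRRRPqQqPp
  rot[14] = PqpQRRP$rrQrRRRPqQqPpR
  rot[15] = qpQRRP$rrQrRRRPqQqPpRP
  rot[16] = pQRRP$rrQrRRRPqQqPpRPq
  rot[17] = QRRP$rrQrRRRPqQqPpRPqp
  rot[18] = RRP$rrQrRRRPqQqPpRPqpQ
  rot[19] = RP$rrQrRRRPqQqPpRPqpQR
  rot[20] = P$rrQrRRRPqQqPpRPqpQRR
  rot[21] = $rrQrRRRPqQqPpRPqpQRRP
Sorted (with $ < everything):
  sorted[0] = $rrQrRRRPqQqPpRPqpQRRP  (last char: 'P')
  sorted[1] = P$rrQrRRRPqQqPpRPqpQRR  (last char: 'R')
  sorted[2] = PpRPqpQRRP$rrQrRRRPqQq  (last char: 'q')
  sorted[3] = PqQqPpRPqpQRRP$rrQrRRR  (last char: 'R')
  sorted[4] = PqpQRRP$rrQrRRRPqQqPpR  (last char: 'R')
  sorted[5] = QRRP$rrQrRRRPqQqPpRPqp  (last char: 'p')
  sorted[6] = QqPpRPqpQRRP$rrQrRRRPq  (last char: 'q')
  sorted[7] = QrRRRPqQqPpRPqpQRRP$rr  (last char: 'r')
  sorted[8] = RP$rrQrRRRPqQqPpRPqpQR  (last char: 'R')
  sorted[9] = RPqQqPpRPqpQRRP$rrQrRR  (last char: 'R')
  sorted[10] = RPqpQRRP$rrQrRRRPqQqPp  (last char: 'p')
  sorted[11] = RRP$rrQrRRRPqQqPpRPqpQ  (last char: 'Q')
  sorted[12] = RRPqQqPpRPqpQRRP$rrQrR  (last char: 'R')
  sorted[13] = RRRPqQqPpRPqpQRRP$rrQr  (last char: 'r')
  sorted[14] = pQRRP$rrQrRRRPqQqPpRPq  (last char: 'q')
  sorted[15] = pRPqpQRRP$rrQrRRRPqQqP  (last char: 'P')
  sorted[16] = qPpRPqpQRRP$rrQrRRRPqQ  (last char: 'Q')
  sorted[17] = qQqPpRPqpQRRP$rrQrRRRP  (last char: 'P')
  sorted[18] = qpQRRP$rrQrRRRPqQqPpRP  (last char: 'P')
  sorted[19] = rQrRRRPqQqPpRPqpQRRP$r  (last char: 'r')
  sorted[20] = rRRRPqQqPpRPqpQRRP$rrQ  (last char: 'Q')
  sorted[21] = rrQrRRRPqQqPpRPqpQRRP$  (last char: '$')
Last column: PRqRRpqrRRpQRrqPQPPrQ$
Original string S is at sorted index 21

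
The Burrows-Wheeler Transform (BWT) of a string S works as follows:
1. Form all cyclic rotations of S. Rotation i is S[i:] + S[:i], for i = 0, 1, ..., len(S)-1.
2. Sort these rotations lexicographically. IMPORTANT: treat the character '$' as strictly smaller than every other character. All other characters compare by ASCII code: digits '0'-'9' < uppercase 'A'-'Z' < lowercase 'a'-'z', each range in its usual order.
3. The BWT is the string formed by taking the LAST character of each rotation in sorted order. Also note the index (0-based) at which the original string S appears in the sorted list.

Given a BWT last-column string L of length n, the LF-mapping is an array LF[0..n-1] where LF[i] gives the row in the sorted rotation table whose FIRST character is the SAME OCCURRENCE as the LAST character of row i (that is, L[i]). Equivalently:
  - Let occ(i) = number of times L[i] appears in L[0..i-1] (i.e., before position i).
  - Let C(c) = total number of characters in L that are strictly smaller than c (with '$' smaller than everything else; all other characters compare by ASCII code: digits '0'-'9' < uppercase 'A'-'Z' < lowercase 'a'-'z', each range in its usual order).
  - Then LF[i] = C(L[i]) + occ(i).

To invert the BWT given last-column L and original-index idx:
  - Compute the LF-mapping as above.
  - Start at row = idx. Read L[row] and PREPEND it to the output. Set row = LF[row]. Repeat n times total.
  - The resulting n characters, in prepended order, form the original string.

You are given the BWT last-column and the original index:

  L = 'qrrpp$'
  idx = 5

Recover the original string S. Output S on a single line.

LF mapping: 3 4 5 1 2 0
Walk LF starting at row 5, prepending L[row]:
  step 1: row=5, L[5]='$', prepend. Next row=LF[5]=0
  step 2: row=0, L[0]='q', prepend. Next row=LF[0]=3
  step 3: row=3, L[3]='p', prepend. Next row=LF[3]=1
  step 4: row=1, L[1]='r', prepend. Next row=LF[1]=4
  step 5: row=4, L[4]='p', prepend. Next row=LF[4]=2
  step 6: row=2, L[2]='r', prepend. Next row=LF[2]=5
Reversed output: rprpq$

Answer: rprpq$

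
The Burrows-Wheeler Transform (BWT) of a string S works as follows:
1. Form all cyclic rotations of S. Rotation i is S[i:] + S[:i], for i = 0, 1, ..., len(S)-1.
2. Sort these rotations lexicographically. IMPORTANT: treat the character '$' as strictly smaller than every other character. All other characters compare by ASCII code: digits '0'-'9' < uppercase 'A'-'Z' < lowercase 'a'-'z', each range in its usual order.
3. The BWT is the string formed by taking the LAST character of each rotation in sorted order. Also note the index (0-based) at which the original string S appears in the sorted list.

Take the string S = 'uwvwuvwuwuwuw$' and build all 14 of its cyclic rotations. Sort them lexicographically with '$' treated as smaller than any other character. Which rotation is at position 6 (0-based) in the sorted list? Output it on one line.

Answer: vwuvwuwuwuw$uw

Derivation:
All 14 rotations (rotation i = S[i:]+S[:i]):
  rot[0] = uwvwuvwuwuwuw$
  rot[1] = wvwuvwuwuwuw$u
  rot[2] = vwuvwuwuwuw$uw
  rot[3] = wuvwuwuwuw$uwv
  rot[4] = uvwuwuwuw$uwvw
  rot[5] = vwuwuwuw$uwvwu
  rot[6] = wuwuwuw$uwvwuv
  rot[7] = uwuwuw$uwvwuvw
  rot[8] = wuwuw$uwvwuvwu
  rot[9] = uwuw$uwvwuvwuw
  rot[10] = wuw$uwvwuvwuwu
  rot[11] = uw$uwvwuvwuwuw
  rot[12] = w$uwvwuvwuwuwu
  rot[13] = $uwvwuvwuwuwuw
Sorted (with $ < everything):
  sorted[0] = $uwvwuvwuwuwuw
  sorted[1] = uvwuwuwuw$uwvw
  sorted[2] = uw$uwvwuvwuwuw
  sorted[3] = uwuw$uwvwuvwuw
  sorted[4] = uwuwuw$uwvwuvw
  sorted[5] = uwvwuvwuwuwuw$
  sorted[6] = vwuvwuwuwuw$uw
  sorted[7] = vwuwuwuw$uwvwu
  sorted[8] = w$uwvwuvwuwuwu
  sorted[9] = wuvwuwuwuw$uwv
  sorted[10] = wuw$uwvwuvwuwu
  sorted[11] = wuwuw$uwvwuvwu
  sorted[12] = wuwuwuw$uwvwuv
  sorted[13] = wvwuvwuwuwuw$u
sorted[6] = vwuvwuwuwuw$uw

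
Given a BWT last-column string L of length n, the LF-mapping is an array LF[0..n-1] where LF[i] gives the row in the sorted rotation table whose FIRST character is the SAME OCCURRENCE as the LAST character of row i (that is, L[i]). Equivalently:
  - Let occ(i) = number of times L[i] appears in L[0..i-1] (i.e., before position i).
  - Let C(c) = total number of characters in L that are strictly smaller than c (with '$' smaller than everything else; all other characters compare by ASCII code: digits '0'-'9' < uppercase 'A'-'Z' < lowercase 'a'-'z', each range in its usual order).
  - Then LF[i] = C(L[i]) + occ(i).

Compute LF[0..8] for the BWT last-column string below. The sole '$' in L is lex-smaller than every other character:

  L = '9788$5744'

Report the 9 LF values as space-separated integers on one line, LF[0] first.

Answer: 8 4 6 7 0 3 5 1 2

Derivation:
Char counts: '$':1, '4':2, '5':1, '7':2, '8':2, '9':1
C (first-col start): C('$')=0, C('4')=1, C('5')=3, C('7')=4, C('8')=6, C('9')=8
L[0]='9': occ=0, LF[0]=C('9')+0=8+0=8
L[1]='7': occ=0, LF[1]=C('7')+0=4+0=4
L[2]='8': occ=0, LF[2]=C('8')+0=6+0=6
L[3]='8': occ=1, LF[3]=C('8')+1=6+1=7
L[4]='$': occ=0, LF[4]=C('$')+0=0+0=0
L[5]='5': occ=0, LF[5]=C('5')+0=3+0=3
L[6]='7': occ=1, LF[6]=C('7')+1=4+1=5
L[7]='4': occ=0, LF[7]=C('4')+0=1+0=1
L[8]='4': occ=1, LF[8]=C('4')+1=1+1=2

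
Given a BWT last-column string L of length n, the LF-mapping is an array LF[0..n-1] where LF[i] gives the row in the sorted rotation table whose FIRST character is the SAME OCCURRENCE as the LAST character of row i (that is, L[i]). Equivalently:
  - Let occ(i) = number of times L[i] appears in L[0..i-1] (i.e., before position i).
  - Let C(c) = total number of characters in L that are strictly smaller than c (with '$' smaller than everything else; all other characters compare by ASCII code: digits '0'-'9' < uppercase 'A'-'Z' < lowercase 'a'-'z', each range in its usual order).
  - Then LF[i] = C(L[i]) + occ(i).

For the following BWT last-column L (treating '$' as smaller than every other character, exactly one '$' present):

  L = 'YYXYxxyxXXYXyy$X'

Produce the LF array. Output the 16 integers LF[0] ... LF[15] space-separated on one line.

Answer: 6 7 1 8 10 11 13 12 2 3 9 4 14 15 0 5

Derivation:
Char counts: '$':1, 'X':5, 'Y':4, 'x':3, 'y':3
C (first-col start): C('$')=0, C('X')=1, C('Y')=6, C('x')=10, C('y')=13
L[0]='Y': occ=0, LF[0]=C('Y')+0=6+0=6
L[1]='Y': occ=1, LF[1]=C('Y')+1=6+1=7
L[2]='X': occ=0, LF[2]=C('X')+0=1+0=1
L[3]='Y': occ=2, LF[3]=C('Y')+2=6+2=8
L[4]='x': occ=0, LF[4]=C('x')+0=10+0=10
L[5]='x': occ=1, LF[5]=C('x')+1=10+1=11
L[6]='y': occ=0, LF[6]=C('y')+0=13+0=13
L[7]='x': occ=2, LF[7]=C('x')+2=10+2=12
L[8]='X': occ=1, LF[8]=C('X')+1=1+1=2
L[9]='X': occ=2, LF[9]=C('X')+2=1+2=3
L[10]='Y': occ=3, LF[10]=C('Y')+3=6+3=9
L[11]='X': occ=3, LF[11]=C('X')+3=1+3=4
L[12]='y': occ=1, LF[12]=C('y')+1=13+1=14
L[13]='y': occ=2, LF[13]=C('y')+2=13+2=15
L[14]='$': occ=0, LF[14]=C('$')+0=0+0=0
L[15]='X': occ=4, LF[15]=C('X')+4=1+4=5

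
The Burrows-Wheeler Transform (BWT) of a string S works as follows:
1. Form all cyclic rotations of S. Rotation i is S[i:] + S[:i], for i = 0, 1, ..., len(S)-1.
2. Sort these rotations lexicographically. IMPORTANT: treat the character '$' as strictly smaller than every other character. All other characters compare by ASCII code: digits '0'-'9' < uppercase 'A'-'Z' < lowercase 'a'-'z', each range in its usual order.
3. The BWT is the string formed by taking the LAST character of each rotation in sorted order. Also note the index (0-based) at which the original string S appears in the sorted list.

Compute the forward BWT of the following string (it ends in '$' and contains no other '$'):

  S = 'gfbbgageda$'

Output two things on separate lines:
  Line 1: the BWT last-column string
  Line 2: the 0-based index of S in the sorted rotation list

All 11 rotations (rotation i = S[i:]+S[:i]):
  rot[0] = gfbbgageda$
  rot[1] = fbbgageda$g
  rot[2] = bbgageda$gf
  rot[3] = bgageda$gfb
  rot[4] = gageda$gfbb
  rot[5] = ageda$gfbbg
  rot[6] = geda$gfbbga
  rot[7] = eda$gfbbgag
  rot[8] = da$gfbbgage
  rot[9] = a$gfbbgaged
  rot[10] = $gfbbgageda
Sorted (with $ < everything):
  sorted[0] = $gfbbgageda  (last char: 'a')
  sorted[1] = a$gfbbgaged  (last char: 'd')
  sorted[2] = ageda$gfbbg  (last char: 'g')
  sorted[3] = bbgageda$gf  (last char: 'f')
  sorted[4] = bgageda$gfb  (last char: 'b')
  sorted[5] = da$gfbbgage  (last char: 'e')
  sorted[6] = eda$gfbbgag  (last char: 'g')
  sorted[7] = fbbgageda$g  (last char: 'g')
  sorted[8] = gageda$gfbb  (last char: 'b')
  sorted[9] = geda$gfbbga  (last char: 'a')
  sorted[10] = gfbbgageda$  (last char: '$')
Last column: adgfbeggba$
Original string S is at sorted index 10

Answer: adgfbeggba$
10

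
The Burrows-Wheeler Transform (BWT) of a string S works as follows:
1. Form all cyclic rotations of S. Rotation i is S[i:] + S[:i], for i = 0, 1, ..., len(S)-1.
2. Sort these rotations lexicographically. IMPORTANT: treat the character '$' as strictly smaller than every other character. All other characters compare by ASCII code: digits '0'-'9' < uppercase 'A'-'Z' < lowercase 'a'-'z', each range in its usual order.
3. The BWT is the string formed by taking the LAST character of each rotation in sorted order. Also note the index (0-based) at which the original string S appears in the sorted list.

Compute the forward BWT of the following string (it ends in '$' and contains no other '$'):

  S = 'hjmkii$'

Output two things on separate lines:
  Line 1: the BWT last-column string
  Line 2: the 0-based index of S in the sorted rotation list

All 7 rotations (rotation i = S[i:]+S[:i]):
  rot[0] = hjmkii$
  rot[1] = jmkii$h
  rot[2] = mkii$hj
  rot[3] = kii$hjm
  rot[4] = ii$hjmk
  rot[5] = i$hjmki
  rot[6] = $hjmkii
Sorted (with $ < everything):
  sorted[0] = $hjmkii  (last char: 'i')
  sorted[1] = hjmkii$  (last char: '$')
  sorted[2] = i$hjmki  (last char: 'i')
  sorted[3] = ii$hjmk  (last char: 'k')
  sorted[4] = jmkii$h  (last char: 'h')
  sorted[5] = kii$hjm  (last char: 'm')
  sorted[6] = mkii$hj  (last char: 'j')
Last column: i$ikhmj
Original string S is at sorted index 1

Answer: i$ikhmj
1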